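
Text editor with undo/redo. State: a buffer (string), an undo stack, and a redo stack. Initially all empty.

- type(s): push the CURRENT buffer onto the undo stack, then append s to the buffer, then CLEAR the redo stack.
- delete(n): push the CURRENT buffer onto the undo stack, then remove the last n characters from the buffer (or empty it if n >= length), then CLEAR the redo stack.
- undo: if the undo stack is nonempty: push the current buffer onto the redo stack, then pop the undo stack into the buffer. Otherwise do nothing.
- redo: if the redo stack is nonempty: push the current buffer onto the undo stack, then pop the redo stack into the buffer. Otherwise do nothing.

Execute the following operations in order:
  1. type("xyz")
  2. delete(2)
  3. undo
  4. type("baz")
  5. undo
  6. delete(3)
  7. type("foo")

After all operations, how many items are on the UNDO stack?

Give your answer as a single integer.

After op 1 (type): buf='xyz' undo_depth=1 redo_depth=0
After op 2 (delete): buf='x' undo_depth=2 redo_depth=0
After op 3 (undo): buf='xyz' undo_depth=1 redo_depth=1
After op 4 (type): buf='xyzbaz' undo_depth=2 redo_depth=0
After op 5 (undo): buf='xyz' undo_depth=1 redo_depth=1
After op 6 (delete): buf='(empty)' undo_depth=2 redo_depth=0
After op 7 (type): buf='foo' undo_depth=3 redo_depth=0

Answer: 3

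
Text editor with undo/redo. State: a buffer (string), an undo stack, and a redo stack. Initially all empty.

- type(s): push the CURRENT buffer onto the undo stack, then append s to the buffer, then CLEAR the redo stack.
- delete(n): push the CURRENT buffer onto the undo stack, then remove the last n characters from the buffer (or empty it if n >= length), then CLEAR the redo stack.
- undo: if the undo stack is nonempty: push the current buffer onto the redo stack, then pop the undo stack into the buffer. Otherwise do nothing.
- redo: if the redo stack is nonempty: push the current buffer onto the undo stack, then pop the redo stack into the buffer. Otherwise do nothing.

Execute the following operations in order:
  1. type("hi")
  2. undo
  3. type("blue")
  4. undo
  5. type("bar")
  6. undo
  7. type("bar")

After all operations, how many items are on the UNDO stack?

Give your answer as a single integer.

After op 1 (type): buf='hi' undo_depth=1 redo_depth=0
After op 2 (undo): buf='(empty)' undo_depth=0 redo_depth=1
After op 3 (type): buf='blue' undo_depth=1 redo_depth=0
After op 4 (undo): buf='(empty)' undo_depth=0 redo_depth=1
After op 5 (type): buf='bar' undo_depth=1 redo_depth=0
After op 6 (undo): buf='(empty)' undo_depth=0 redo_depth=1
After op 7 (type): buf='bar' undo_depth=1 redo_depth=0

Answer: 1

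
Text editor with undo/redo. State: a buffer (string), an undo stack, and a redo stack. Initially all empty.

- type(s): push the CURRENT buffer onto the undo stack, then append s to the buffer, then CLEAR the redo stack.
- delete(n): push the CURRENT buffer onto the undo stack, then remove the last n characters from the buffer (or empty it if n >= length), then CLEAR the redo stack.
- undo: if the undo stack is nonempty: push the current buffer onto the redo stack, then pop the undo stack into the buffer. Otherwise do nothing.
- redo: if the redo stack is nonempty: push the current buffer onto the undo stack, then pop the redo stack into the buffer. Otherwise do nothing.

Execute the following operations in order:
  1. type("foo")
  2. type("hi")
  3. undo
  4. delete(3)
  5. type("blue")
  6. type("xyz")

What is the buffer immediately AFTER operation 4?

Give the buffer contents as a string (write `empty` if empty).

After op 1 (type): buf='foo' undo_depth=1 redo_depth=0
After op 2 (type): buf='foohi' undo_depth=2 redo_depth=0
After op 3 (undo): buf='foo' undo_depth=1 redo_depth=1
After op 4 (delete): buf='(empty)' undo_depth=2 redo_depth=0

Answer: empty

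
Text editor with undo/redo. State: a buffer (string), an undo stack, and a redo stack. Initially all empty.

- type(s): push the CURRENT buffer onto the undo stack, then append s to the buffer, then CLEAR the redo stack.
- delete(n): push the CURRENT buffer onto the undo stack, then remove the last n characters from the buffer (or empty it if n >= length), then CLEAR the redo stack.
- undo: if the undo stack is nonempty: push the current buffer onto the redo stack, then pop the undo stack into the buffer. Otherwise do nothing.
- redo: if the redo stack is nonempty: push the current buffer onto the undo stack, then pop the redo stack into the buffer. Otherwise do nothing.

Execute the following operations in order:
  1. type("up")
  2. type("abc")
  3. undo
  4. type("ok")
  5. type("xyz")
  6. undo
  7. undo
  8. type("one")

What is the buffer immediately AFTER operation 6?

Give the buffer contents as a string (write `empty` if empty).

After op 1 (type): buf='up' undo_depth=1 redo_depth=0
After op 2 (type): buf='upabc' undo_depth=2 redo_depth=0
After op 3 (undo): buf='up' undo_depth=1 redo_depth=1
After op 4 (type): buf='upok' undo_depth=2 redo_depth=0
After op 5 (type): buf='upokxyz' undo_depth=3 redo_depth=0
After op 6 (undo): buf='upok' undo_depth=2 redo_depth=1

Answer: upok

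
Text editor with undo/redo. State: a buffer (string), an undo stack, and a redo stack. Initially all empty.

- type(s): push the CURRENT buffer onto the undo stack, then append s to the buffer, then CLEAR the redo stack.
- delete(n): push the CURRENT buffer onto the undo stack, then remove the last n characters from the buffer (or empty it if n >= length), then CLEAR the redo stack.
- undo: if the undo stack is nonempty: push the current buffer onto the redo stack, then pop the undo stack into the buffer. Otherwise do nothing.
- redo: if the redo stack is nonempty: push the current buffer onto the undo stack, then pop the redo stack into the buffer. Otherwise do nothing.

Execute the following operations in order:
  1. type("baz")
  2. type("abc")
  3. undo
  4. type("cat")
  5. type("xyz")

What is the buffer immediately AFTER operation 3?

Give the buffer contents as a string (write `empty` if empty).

After op 1 (type): buf='baz' undo_depth=1 redo_depth=0
After op 2 (type): buf='bazabc' undo_depth=2 redo_depth=0
After op 3 (undo): buf='baz' undo_depth=1 redo_depth=1

Answer: baz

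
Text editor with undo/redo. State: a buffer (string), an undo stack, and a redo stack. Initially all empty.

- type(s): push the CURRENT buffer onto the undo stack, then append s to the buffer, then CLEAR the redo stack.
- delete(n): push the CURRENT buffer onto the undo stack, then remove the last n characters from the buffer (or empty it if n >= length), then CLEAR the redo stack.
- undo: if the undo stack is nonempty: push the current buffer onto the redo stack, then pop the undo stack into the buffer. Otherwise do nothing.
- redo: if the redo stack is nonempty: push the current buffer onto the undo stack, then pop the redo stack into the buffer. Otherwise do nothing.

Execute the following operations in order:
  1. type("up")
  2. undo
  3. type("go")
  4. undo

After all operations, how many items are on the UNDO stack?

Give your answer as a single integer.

After op 1 (type): buf='up' undo_depth=1 redo_depth=0
After op 2 (undo): buf='(empty)' undo_depth=0 redo_depth=1
After op 3 (type): buf='go' undo_depth=1 redo_depth=0
After op 4 (undo): buf='(empty)' undo_depth=0 redo_depth=1

Answer: 0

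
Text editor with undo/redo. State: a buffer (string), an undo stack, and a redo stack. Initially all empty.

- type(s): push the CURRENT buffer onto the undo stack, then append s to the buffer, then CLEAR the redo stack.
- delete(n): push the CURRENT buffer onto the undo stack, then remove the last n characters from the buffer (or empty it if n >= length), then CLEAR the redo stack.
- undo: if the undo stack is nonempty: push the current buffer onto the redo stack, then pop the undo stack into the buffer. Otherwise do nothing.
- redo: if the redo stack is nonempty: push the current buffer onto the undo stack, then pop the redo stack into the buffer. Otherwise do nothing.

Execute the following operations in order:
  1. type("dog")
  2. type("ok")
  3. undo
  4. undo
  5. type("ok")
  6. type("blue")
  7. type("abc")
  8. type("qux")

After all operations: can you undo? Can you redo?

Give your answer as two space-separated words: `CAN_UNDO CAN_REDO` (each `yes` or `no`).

Answer: yes no

Derivation:
After op 1 (type): buf='dog' undo_depth=1 redo_depth=0
After op 2 (type): buf='dogok' undo_depth=2 redo_depth=0
After op 3 (undo): buf='dog' undo_depth=1 redo_depth=1
After op 4 (undo): buf='(empty)' undo_depth=0 redo_depth=2
After op 5 (type): buf='ok' undo_depth=1 redo_depth=0
After op 6 (type): buf='okblue' undo_depth=2 redo_depth=0
After op 7 (type): buf='okblueabc' undo_depth=3 redo_depth=0
After op 8 (type): buf='okblueabcqux' undo_depth=4 redo_depth=0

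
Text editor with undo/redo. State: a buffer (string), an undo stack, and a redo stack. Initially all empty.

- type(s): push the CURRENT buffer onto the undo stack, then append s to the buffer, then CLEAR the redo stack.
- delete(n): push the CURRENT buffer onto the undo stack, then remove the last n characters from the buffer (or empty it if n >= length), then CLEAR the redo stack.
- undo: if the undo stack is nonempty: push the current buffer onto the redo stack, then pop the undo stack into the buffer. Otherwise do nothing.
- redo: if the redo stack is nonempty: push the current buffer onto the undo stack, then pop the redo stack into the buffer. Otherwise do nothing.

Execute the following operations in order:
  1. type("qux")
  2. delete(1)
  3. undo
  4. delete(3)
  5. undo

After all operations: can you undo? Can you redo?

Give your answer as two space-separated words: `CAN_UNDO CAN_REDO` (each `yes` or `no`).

Answer: yes yes

Derivation:
After op 1 (type): buf='qux' undo_depth=1 redo_depth=0
After op 2 (delete): buf='qu' undo_depth=2 redo_depth=0
After op 3 (undo): buf='qux' undo_depth=1 redo_depth=1
After op 4 (delete): buf='(empty)' undo_depth=2 redo_depth=0
After op 5 (undo): buf='qux' undo_depth=1 redo_depth=1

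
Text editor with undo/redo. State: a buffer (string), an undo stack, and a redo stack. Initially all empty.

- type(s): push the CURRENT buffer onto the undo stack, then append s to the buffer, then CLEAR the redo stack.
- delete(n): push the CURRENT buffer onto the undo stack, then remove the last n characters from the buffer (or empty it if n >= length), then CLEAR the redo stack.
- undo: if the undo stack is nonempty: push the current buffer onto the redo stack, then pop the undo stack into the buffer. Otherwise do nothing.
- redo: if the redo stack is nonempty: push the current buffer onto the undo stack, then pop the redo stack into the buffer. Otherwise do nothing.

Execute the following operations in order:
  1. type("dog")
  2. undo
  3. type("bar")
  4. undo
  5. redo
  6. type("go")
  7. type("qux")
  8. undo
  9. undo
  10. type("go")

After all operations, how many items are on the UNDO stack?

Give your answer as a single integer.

Answer: 2

Derivation:
After op 1 (type): buf='dog' undo_depth=1 redo_depth=0
After op 2 (undo): buf='(empty)' undo_depth=0 redo_depth=1
After op 3 (type): buf='bar' undo_depth=1 redo_depth=0
After op 4 (undo): buf='(empty)' undo_depth=0 redo_depth=1
After op 5 (redo): buf='bar' undo_depth=1 redo_depth=0
After op 6 (type): buf='bargo' undo_depth=2 redo_depth=0
After op 7 (type): buf='bargoqux' undo_depth=3 redo_depth=0
After op 8 (undo): buf='bargo' undo_depth=2 redo_depth=1
After op 9 (undo): buf='bar' undo_depth=1 redo_depth=2
After op 10 (type): buf='bargo' undo_depth=2 redo_depth=0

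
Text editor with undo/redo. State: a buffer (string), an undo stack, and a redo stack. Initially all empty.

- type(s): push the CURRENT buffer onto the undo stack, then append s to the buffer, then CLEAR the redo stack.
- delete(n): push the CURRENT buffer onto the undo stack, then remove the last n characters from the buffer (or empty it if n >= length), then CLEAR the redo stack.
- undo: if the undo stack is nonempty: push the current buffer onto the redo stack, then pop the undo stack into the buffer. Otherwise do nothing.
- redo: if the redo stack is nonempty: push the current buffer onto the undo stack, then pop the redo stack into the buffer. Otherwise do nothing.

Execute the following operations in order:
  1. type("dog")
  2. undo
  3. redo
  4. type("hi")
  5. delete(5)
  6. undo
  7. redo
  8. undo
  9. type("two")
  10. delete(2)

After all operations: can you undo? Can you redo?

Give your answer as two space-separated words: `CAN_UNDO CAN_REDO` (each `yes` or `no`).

After op 1 (type): buf='dog' undo_depth=1 redo_depth=0
After op 2 (undo): buf='(empty)' undo_depth=0 redo_depth=1
After op 3 (redo): buf='dog' undo_depth=1 redo_depth=0
After op 4 (type): buf='doghi' undo_depth=2 redo_depth=0
After op 5 (delete): buf='(empty)' undo_depth=3 redo_depth=0
After op 6 (undo): buf='doghi' undo_depth=2 redo_depth=1
After op 7 (redo): buf='(empty)' undo_depth=3 redo_depth=0
After op 8 (undo): buf='doghi' undo_depth=2 redo_depth=1
After op 9 (type): buf='doghitwo' undo_depth=3 redo_depth=0
After op 10 (delete): buf='doghit' undo_depth=4 redo_depth=0

Answer: yes no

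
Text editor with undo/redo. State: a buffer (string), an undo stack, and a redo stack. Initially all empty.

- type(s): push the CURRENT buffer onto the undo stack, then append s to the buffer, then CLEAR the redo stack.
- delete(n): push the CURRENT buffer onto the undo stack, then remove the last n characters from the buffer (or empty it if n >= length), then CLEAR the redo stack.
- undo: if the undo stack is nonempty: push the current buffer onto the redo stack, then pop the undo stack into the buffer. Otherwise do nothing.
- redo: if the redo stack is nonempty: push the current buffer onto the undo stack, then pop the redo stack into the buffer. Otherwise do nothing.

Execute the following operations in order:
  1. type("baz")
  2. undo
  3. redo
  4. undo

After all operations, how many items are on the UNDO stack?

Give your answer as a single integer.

Answer: 0

Derivation:
After op 1 (type): buf='baz' undo_depth=1 redo_depth=0
After op 2 (undo): buf='(empty)' undo_depth=0 redo_depth=1
After op 3 (redo): buf='baz' undo_depth=1 redo_depth=0
After op 4 (undo): buf='(empty)' undo_depth=0 redo_depth=1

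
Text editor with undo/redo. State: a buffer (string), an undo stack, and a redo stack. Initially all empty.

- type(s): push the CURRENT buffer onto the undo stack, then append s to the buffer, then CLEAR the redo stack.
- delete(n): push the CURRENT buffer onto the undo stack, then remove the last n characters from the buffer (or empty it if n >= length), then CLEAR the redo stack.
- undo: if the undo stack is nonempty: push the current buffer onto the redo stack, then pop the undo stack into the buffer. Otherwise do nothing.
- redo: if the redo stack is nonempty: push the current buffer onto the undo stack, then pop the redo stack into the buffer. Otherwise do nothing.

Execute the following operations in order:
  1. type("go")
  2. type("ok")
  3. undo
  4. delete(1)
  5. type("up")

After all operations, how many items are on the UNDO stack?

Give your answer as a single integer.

Answer: 3

Derivation:
After op 1 (type): buf='go' undo_depth=1 redo_depth=0
After op 2 (type): buf='gook' undo_depth=2 redo_depth=0
After op 3 (undo): buf='go' undo_depth=1 redo_depth=1
After op 4 (delete): buf='g' undo_depth=2 redo_depth=0
After op 5 (type): buf='gup' undo_depth=3 redo_depth=0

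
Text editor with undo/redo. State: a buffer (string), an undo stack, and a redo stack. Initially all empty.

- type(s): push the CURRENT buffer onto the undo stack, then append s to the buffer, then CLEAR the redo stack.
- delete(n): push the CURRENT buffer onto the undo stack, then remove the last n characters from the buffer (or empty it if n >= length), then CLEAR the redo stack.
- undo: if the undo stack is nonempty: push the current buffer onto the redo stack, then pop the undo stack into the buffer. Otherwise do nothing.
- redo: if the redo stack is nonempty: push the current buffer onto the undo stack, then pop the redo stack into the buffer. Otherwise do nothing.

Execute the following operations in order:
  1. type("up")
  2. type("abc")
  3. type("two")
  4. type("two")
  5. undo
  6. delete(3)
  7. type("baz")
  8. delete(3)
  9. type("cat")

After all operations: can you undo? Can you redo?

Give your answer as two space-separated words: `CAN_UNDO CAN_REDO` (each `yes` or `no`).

Answer: yes no

Derivation:
After op 1 (type): buf='up' undo_depth=1 redo_depth=0
After op 2 (type): buf='upabc' undo_depth=2 redo_depth=0
After op 3 (type): buf='upabctwo' undo_depth=3 redo_depth=0
After op 4 (type): buf='upabctwotwo' undo_depth=4 redo_depth=0
After op 5 (undo): buf='upabctwo' undo_depth=3 redo_depth=1
After op 6 (delete): buf='upabc' undo_depth=4 redo_depth=0
After op 7 (type): buf='upabcbaz' undo_depth=5 redo_depth=0
After op 8 (delete): buf='upabc' undo_depth=6 redo_depth=0
After op 9 (type): buf='upabccat' undo_depth=7 redo_depth=0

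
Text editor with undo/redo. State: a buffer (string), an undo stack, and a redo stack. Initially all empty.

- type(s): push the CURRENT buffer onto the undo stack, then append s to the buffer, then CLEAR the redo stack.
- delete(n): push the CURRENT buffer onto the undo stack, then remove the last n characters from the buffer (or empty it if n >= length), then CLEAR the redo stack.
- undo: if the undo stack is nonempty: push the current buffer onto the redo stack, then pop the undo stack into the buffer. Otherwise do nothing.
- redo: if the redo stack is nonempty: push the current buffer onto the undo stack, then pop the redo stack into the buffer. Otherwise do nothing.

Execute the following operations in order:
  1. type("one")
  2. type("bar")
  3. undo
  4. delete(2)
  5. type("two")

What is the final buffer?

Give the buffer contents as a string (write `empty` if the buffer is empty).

Answer: otwo

Derivation:
After op 1 (type): buf='one' undo_depth=1 redo_depth=0
After op 2 (type): buf='onebar' undo_depth=2 redo_depth=0
After op 3 (undo): buf='one' undo_depth=1 redo_depth=1
After op 4 (delete): buf='o' undo_depth=2 redo_depth=0
After op 5 (type): buf='otwo' undo_depth=3 redo_depth=0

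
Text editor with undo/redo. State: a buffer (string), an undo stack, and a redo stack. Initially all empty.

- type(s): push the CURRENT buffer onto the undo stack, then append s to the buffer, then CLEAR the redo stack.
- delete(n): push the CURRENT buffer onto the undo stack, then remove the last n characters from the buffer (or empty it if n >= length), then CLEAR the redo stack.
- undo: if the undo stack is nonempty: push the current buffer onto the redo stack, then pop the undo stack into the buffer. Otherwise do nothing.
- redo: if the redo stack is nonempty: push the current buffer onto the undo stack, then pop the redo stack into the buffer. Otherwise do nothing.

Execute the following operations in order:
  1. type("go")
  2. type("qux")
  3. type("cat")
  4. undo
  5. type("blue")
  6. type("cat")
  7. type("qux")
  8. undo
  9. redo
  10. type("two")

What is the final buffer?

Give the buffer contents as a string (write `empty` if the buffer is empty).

After op 1 (type): buf='go' undo_depth=1 redo_depth=0
After op 2 (type): buf='goqux' undo_depth=2 redo_depth=0
After op 3 (type): buf='goquxcat' undo_depth=3 redo_depth=0
After op 4 (undo): buf='goqux' undo_depth=2 redo_depth=1
After op 5 (type): buf='goquxblue' undo_depth=3 redo_depth=0
After op 6 (type): buf='goquxbluecat' undo_depth=4 redo_depth=0
After op 7 (type): buf='goquxbluecatqux' undo_depth=5 redo_depth=0
After op 8 (undo): buf='goquxbluecat' undo_depth=4 redo_depth=1
After op 9 (redo): buf='goquxbluecatqux' undo_depth=5 redo_depth=0
After op 10 (type): buf='goquxbluecatquxtwo' undo_depth=6 redo_depth=0

Answer: goquxbluecatquxtwo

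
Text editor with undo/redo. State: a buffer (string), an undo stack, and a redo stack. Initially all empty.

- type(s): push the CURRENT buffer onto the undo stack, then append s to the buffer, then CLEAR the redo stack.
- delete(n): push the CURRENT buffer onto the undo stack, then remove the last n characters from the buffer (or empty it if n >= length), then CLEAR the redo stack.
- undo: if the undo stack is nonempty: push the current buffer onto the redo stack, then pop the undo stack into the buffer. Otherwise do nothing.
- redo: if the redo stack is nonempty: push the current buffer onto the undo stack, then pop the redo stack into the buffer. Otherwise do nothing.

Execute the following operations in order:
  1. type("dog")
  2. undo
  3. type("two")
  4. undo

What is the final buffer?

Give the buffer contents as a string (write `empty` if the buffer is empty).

After op 1 (type): buf='dog' undo_depth=1 redo_depth=0
After op 2 (undo): buf='(empty)' undo_depth=0 redo_depth=1
After op 3 (type): buf='two' undo_depth=1 redo_depth=0
After op 4 (undo): buf='(empty)' undo_depth=0 redo_depth=1

Answer: empty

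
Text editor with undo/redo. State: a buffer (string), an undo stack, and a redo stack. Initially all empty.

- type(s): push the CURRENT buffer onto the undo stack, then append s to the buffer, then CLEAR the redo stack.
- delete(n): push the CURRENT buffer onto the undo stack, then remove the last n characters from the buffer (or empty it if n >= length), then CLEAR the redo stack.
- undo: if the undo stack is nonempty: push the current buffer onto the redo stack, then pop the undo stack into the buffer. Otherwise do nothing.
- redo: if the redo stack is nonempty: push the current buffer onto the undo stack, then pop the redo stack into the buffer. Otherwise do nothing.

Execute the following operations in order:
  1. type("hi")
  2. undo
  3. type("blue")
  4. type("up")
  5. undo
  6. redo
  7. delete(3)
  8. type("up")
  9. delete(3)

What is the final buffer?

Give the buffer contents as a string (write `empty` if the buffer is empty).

After op 1 (type): buf='hi' undo_depth=1 redo_depth=0
After op 2 (undo): buf='(empty)' undo_depth=0 redo_depth=1
After op 3 (type): buf='blue' undo_depth=1 redo_depth=0
After op 4 (type): buf='blueup' undo_depth=2 redo_depth=0
After op 5 (undo): buf='blue' undo_depth=1 redo_depth=1
After op 6 (redo): buf='blueup' undo_depth=2 redo_depth=0
After op 7 (delete): buf='blu' undo_depth=3 redo_depth=0
After op 8 (type): buf='bluup' undo_depth=4 redo_depth=0
After op 9 (delete): buf='bl' undo_depth=5 redo_depth=0

Answer: bl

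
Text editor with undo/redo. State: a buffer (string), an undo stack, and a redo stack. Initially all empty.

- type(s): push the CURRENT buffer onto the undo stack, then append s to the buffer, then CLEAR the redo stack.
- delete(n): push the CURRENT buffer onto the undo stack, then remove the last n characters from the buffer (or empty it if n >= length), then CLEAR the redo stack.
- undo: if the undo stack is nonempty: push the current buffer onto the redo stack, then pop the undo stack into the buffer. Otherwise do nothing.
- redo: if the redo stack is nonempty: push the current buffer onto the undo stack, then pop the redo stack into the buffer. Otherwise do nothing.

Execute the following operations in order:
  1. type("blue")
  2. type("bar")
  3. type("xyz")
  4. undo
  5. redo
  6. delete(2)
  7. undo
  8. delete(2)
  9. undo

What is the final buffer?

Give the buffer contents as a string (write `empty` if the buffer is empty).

After op 1 (type): buf='blue' undo_depth=1 redo_depth=0
After op 2 (type): buf='bluebar' undo_depth=2 redo_depth=0
After op 3 (type): buf='bluebarxyz' undo_depth=3 redo_depth=0
After op 4 (undo): buf='bluebar' undo_depth=2 redo_depth=1
After op 5 (redo): buf='bluebarxyz' undo_depth=3 redo_depth=0
After op 6 (delete): buf='bluebarx' undo_depth=4 redo_depth=0
After op 7 (undo): buf='bluebarxyz' undo_depth=3 redo_depth=1
After op 8 (delete): buf='bluebarx' undo_depth=4 redo_depth=0
After op 9 (undo): buf='bluebarxyz' undo_depth=3 redo_depth=1

Answer: bluebarxyz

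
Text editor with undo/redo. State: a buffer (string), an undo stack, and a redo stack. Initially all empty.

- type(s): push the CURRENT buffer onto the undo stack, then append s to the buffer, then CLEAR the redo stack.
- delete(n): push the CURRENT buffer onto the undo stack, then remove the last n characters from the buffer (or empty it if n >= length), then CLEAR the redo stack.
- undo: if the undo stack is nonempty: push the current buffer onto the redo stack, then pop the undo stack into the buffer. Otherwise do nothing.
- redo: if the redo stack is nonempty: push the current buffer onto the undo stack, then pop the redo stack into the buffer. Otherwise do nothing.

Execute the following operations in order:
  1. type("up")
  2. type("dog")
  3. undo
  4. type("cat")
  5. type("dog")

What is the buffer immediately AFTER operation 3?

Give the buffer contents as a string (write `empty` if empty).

After op 1 (type): buf='up' undo_depth=1 redo_depth=0
After op 2 (type): buf='updog' undo_depth=2 redo_depth=0
After op 3 (undo): buf='up' undo_depth=1 redo_depth=1

Answer: up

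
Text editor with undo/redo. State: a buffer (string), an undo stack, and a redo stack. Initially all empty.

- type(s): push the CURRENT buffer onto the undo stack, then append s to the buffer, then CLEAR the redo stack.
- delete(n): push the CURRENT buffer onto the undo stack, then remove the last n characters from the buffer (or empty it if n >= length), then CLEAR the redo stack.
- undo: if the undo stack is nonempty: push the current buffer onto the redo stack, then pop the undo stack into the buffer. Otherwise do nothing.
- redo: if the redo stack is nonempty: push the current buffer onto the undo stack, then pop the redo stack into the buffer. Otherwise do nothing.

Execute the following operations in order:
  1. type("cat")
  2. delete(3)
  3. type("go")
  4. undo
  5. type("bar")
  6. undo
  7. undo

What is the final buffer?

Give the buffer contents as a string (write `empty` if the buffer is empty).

Answer: cat

Derivation:
After op 1 (type): buf='cat' undo_depth=1 redo_depth=0
After op 2 (delete): buf='(empty)' undo_depth=2 redo_depth=0
After op 3 (type): buf='go' undo_depth=3 redo_depth=0
After op 4 (undo): buf='(empty)' undo_depth=2 redo_depth=1
After op 5 (type): buf='bar' undo_depth=3 redo_depth=0
After op 6 (undo): buf='(empty)' undo_depth=2 redo_depth=1
After op 7 (undo): buf='cat' undo_depth=1 redo_depth=2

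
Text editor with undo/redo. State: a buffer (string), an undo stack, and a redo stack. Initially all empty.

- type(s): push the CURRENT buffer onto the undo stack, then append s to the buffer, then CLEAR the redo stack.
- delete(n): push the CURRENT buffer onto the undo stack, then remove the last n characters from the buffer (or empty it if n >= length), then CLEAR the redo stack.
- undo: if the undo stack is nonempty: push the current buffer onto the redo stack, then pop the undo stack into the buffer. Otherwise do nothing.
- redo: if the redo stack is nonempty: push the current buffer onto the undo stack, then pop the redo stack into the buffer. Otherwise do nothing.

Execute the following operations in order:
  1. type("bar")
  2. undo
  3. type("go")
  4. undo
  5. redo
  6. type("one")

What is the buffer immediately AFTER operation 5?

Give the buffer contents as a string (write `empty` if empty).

Answer: go

Derivation:
After op 1 (type): buf='bar' undo_depth=1 redo_depth=0
After op 2 (undo): buf='(empty)' undo_depth=0 redo_depth=1
After op 3 (type): buf='go' undo_depth=1 redo_depth=0
After op 4 (undo): buf='(empty)' undo_depth=0 redo_depth=1
After op 5 (redo): buf='go' undo_depth=1 redo_depth=0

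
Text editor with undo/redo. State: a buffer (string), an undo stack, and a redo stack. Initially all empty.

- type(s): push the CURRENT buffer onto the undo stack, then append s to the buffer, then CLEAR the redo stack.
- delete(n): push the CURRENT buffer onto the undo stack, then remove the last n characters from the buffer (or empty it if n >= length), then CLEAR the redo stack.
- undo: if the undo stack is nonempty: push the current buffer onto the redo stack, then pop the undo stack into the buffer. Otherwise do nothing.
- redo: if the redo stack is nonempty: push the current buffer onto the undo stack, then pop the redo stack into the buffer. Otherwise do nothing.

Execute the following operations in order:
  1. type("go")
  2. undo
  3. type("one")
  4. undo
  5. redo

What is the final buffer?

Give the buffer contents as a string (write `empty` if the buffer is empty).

Answer: one

Derivation:
After op 1 (type): buf='go' undo_depth=1 redo_depth=0
After op 2 (undo): buf='(empty)' undo_depth=0 redo_depth=1
After op 3 (type): buf='one' undo_depth=1 redo_depth=0
After op 4 (undo): buf='(empty)' undo_depth=0 redo_depth=1
After op 5 (redo): buf='one' undo_depth=1 redo_depth=0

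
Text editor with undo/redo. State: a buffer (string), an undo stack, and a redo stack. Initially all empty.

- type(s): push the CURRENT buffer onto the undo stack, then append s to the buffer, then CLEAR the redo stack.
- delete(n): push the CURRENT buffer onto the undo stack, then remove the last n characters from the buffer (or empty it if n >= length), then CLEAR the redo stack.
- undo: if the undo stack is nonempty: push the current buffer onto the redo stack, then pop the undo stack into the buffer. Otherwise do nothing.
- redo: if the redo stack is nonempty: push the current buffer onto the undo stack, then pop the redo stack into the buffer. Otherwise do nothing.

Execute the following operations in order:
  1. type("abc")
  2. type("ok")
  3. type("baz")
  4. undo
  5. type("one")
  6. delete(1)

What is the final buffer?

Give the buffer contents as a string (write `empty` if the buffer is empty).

Answer: abcokon

Derivation:
After op 1 (type): buf='abc' undo_depth=1 redo_depth=0
After op 2 (type): buf='abcok' undo_depth=2 redo_depth=0
After op 3 (type): buf='abcokbaz' undo_depth=3 redo_depth=0
After op 4 (undo): buf='abcok' undo_depth=2 redo_depth=1
After op 5 (type): buf='abcokone' undo_depth=3 redo_depth=0
After op 6 (delete): buf='abcokon' undo_depth=4 redo_depth=0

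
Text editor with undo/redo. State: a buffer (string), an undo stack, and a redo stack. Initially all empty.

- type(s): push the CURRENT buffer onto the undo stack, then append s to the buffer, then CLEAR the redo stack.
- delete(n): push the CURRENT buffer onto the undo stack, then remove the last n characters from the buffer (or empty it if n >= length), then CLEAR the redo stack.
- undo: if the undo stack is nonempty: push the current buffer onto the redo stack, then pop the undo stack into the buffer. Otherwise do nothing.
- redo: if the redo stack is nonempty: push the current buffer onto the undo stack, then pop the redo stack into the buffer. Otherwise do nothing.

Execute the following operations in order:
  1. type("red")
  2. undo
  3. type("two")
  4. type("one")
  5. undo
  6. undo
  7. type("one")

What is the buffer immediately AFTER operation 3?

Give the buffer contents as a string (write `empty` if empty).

After op 1 (type): buf='red' undo_depth=1 redo_depth=0
After op 2 (undo): buf='(empty)' undo_depth=0 redo_depth=1
After op 3 (type): buf='two' undo_depth=1 redo_depth=0

Answer: two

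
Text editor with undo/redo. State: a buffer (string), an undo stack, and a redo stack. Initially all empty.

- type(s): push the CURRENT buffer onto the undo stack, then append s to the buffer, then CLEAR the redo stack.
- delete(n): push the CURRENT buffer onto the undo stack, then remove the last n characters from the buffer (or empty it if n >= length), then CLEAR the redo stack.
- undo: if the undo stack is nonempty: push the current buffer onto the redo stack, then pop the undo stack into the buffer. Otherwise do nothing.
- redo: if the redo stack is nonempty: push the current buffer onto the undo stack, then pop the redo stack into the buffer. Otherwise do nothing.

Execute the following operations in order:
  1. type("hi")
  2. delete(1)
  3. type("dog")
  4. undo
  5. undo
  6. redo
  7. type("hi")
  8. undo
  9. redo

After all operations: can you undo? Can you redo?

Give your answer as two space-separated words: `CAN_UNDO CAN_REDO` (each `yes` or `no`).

Answer: yes no

Derivation:
After op 1 (type): buf='hi' undo_depth=1 redo_depth=0
After op 2 (delete): buf='h' undo_depth=2 redo_depth=0
After op 3 (type): buf='hdog' undo_depth=3 redo_depth=0
After op 4 (undo): buf='h' undo_depth=2 redo_depth=1
After op 5 (undo): buf='hi' undo_depth=1 redo_depth=2
After op 6 (redo): buf='h' undo_depth=2 redo_depth=1
After op 7 (type): buf='hhi' undo_depth=3 redo_depth=0
After op 8 (undo): buf='h' undo_depth=2 redo_depth=1
After op 9 (redo): buf='hhi' undo_depth=3 redo_depth=0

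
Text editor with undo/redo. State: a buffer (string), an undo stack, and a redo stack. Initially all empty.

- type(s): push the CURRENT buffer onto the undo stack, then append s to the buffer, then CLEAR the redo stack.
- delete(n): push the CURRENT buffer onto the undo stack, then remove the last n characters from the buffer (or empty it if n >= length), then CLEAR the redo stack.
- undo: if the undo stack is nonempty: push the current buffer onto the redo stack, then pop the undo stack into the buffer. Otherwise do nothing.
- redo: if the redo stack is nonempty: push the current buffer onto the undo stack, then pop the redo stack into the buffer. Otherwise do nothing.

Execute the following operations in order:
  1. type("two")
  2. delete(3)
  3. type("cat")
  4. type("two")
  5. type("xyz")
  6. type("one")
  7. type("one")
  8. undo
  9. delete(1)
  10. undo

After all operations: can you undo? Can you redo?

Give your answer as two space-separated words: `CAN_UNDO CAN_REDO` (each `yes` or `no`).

After op 1 (type): buf='two' undo_depth=1 redo_depth=0
After op 2 (delete): buf='(empty)' undo_depth=2 redo_depth=0
After op 3 (type): buf='cat' undo_depth=3 redo_depth=0
After op 4 (type): buf='cattwo' undo_depth=4 redo_depth=0
After op 5 (type): buf='cattwoxyz' undo_depth=5 redo_depth=0
After op 6 (type): buf='cattwoxyzone' undo_depth=6 redo_depth=0
After op 7 (type): buf='cattwoxyzoneone' undo_depth=7 redo_depth=0
After op 8 (undo): buf='cattwoxyzone' undo_depth=6 redo_depth=1
After op 9 (delete): buf='cattwoxyzon' undo_depth=7 redo_depth=0
After op 10 (undo): buf='cattwoxyzone' undo_depth=6 redo_depth=1

Answer: yes yes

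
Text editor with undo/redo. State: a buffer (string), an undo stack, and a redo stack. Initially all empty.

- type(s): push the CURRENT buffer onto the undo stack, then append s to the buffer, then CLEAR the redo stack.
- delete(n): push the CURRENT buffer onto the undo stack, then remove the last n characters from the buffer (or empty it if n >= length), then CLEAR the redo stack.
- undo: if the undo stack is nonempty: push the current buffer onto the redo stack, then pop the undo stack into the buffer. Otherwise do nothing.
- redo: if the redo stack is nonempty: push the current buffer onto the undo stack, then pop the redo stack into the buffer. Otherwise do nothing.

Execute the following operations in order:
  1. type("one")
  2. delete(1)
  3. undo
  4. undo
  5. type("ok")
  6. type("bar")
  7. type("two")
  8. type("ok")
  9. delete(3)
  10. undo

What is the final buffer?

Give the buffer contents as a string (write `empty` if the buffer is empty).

After op 1 (type): buf='one' undo_depth=1 redo_depth=0
After op 2 (delete): buf='on' undo_depth=2 redo_depth=0
After op 3 (undo): buf='one' undo_depth=1 redo_depth=1
After op 4 (undo): buf='(empty)' undo_depth=0 redo_depth=2
After op 5 (type): buf='ok' undo_depth=1 redo_depth=0
After op 6 (type): buf='okbar' undo_depth=2 redo_depth=0
After op 7 (type): buf='okbartwo' undo_depth=3 redo_depth=0
After op 8 (type): buf='okbartwook' undo_depth=4 redo_depth=0
After op 9 (delete): buf='okbartw' undo_depth=5 redo_depth=0
After op 10 (undo): buf='okbartwook' undo_depth=4 redo_depth=1

Answer: okbartwook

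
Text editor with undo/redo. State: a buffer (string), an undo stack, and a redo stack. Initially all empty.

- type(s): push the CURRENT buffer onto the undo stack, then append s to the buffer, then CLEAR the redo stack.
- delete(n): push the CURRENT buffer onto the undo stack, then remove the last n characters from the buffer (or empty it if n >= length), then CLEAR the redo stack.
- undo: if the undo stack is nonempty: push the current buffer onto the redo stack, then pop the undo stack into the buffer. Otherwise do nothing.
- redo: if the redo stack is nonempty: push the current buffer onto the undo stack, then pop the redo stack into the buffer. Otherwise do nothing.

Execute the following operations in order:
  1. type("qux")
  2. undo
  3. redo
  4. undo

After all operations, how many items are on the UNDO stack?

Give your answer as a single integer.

After op 1 (type): buf='qux' undo_depth=1 redo_depth=0
After op 2 (undo): buf='(empty)' undo_depth=0 redo_depth=1
After op 3 (redo): buf='qux' undo_depth=1 redo_depth=0
After op 4 (undo): buf='(empty)' undo_depth=0 redo_depth=1

Answer: 0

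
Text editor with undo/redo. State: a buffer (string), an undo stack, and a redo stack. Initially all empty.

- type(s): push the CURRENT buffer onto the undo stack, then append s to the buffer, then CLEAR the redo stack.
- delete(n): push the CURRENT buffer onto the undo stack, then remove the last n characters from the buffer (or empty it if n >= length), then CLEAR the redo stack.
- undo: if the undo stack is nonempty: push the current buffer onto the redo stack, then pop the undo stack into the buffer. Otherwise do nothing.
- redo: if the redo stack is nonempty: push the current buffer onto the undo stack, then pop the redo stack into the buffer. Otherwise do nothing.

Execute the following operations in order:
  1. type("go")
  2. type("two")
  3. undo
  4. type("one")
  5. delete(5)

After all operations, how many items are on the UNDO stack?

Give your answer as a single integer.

After op 1 (type): buf='go' undo_depth=1 redo_depth=0
After op 2 (type): buf='gotwo' undo_depth=2 redo_depth=0
After op 3 (undo): buf='go' undo_depth=1 redo_depth=1
After op 4 (type): buf='goone' undo_depth=2 redo_depth=0
After op 5 (delete): buf='(empty)' undo_depth=3 redo_depth=0

Answer: 3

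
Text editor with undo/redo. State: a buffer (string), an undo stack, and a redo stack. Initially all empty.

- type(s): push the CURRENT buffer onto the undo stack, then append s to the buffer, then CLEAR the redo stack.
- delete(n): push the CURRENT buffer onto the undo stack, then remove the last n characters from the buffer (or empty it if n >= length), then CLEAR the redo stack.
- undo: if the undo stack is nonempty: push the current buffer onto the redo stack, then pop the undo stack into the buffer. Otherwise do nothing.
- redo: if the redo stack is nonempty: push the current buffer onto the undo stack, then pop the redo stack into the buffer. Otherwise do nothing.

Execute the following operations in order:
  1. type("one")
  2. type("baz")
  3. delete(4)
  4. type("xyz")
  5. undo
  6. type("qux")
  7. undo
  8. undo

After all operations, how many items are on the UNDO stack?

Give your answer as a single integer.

Answer: 2

Derivation:
After op 1 (type): buf='one' undo_depth=1 redo_depth=0
After op 2 (type): buf='onebaz' undo_depth=2 redo_depth=0
After op 3 (delete): buf='on' undo_depth=3 redo_depth=0
After op 4 (type): buf='onxyz' undo_depth=4 redo_depth=0
After op 5 (undo): buf='on' undo_depth=3 redo_depth=1
After op 6 (type): buf='onqux' undo_depth=4 redo_depth=0
After op 7 (undo): buf='on' undo_depth=3 redo_depth=1
After op 8 (undo): buf='onebaz' undo_depth=2 redo_depth=2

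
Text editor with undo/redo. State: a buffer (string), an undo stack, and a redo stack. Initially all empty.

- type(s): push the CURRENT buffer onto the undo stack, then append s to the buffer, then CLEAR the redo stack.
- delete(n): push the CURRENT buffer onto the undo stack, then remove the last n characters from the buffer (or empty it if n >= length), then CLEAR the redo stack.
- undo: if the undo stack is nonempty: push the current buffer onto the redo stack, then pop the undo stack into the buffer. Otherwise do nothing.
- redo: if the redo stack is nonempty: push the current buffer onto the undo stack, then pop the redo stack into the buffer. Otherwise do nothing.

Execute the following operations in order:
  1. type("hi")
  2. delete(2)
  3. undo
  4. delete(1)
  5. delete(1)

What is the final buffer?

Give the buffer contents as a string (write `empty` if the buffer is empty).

After op 1 (type): buf='hi' undo_depth=1 redo_depth=0
After op 2 (delete): buf='(empty)' undo_depth=2 redo_depth=0
After op 3 (undo): buf='hi' undo_depth=1 redo_depth=1
After op 4 (delete): buf='h' undo_depth=2 redo_depth=0
After op 5 (delete): buf='(empty)' undo_depth=3 redo_depth=0

Answer: empty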